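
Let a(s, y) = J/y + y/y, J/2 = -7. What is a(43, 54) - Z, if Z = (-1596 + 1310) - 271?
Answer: 15059/27 ≈ 557.74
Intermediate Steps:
J = -14 (J = 2*(-7) = -14)
a(s, y) = 1 - 14/y (a(s, y) = -14/y + y/y = -14/y + 1 = 1 - 14/y)
Z = -557 (Z = -286 - 271 = -557)
a(43, 54) - Z = (-14 + 54)/54 - 1*(-557) = (1/54)*40 + 557 = 20/27 + 557 = 15059/27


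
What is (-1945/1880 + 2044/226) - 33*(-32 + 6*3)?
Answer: 19969771/42488 ≈ 470.01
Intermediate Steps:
(-1945/1880 + 2044/226) - 33*(-32 + 6*3) = (-1945*1/1880 + 2044*(1/226)) - 33*(-32 + 18) = (-389/376 + 1022/113) - 33*(-14) = 340315/42488 - 1*(-462) = 340315/42488 + 462 = 19969771/42488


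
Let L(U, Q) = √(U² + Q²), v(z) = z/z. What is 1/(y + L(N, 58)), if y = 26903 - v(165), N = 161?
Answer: 26902/723688319 - √29285/723688319 ≈ 3.6937e-5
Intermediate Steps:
v(z) = 1
L(U, Q) = √(Q² + U²)
y = 26902 (y = 26903 - 1*1 = 26903 - 1 = 26902)
1/(y + L(N, 58)) = 1/(26902 + √(58² + 161²)) = 1/(26902 + √(3364 + 25921)) = 1/(26902 + √29285)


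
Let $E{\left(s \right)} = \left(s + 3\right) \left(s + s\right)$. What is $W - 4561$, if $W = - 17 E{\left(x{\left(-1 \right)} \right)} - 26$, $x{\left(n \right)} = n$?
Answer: $-4519$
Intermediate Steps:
$E{\left(s \right)} = 2 s \left(3 + s\right)$ ($E{\left(s \right)} = \left(3 + s\right) 2 s = 2 s \left(3 + s\right)$)
$W = 42$ ($W = - 17 \cdot 2 \left(-1\right) \left(3 - 1\right) - 26 = - 17 \cdot 2 \left(-1\right) 2 - 26 = \left(-17\right) \left(-4\right) - 26 = 68 - 26 = 42$)
$W - 4561 = 42 - 4561 = -4519$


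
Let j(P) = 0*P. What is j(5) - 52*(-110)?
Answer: 5720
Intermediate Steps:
j(P) = 0
j(5) - 52*(-110) = 0 - 52*(-110) = 0 + 5720 = 5720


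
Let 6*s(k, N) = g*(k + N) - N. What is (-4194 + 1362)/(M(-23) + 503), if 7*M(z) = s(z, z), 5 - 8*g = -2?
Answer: -158592/28145 ≈ -5.6348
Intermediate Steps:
g = 7/8 (g = 5/8 - ⅛*(-2) = 5/8 + ¼ = 7/8 ≈ 0.87500)
s(k, N) = -N/48 + 7*k/48 (s(k, N) = (7*(k + N)/8 - N)/6 = (7*(N + k)/8 - N)/6 = ((7*N/8 + 7*k/8) - N)/6 = (-N/8 + 7*k/8)/6 = -N/48 + 7*k/48)
M(z) = z/56 (M(z) = (-z/48 + 7*z/48)/7 = (z/8)/7 = z/56)
(-4194 + 1362)/(M(-23) + 503) = (-4194 + 1362)/((1/56)*(-23) + 503) = -2832/(-23/56 + 503) = -2832/28145/56 = -2832*56/28145 = -158592/28145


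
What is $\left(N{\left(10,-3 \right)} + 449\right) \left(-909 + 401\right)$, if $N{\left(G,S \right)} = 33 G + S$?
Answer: $-394208$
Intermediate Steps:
$N{\left(G,S \right)} = S + 33 G$
$\left(N{\left(10,-3 \right)} + 449\right) \left(-909 + 401\right) = \left(\left(-3 + 33 \cdot 10\right) + 449\right) \left(-909 + 401\right) = \left(\left(-3 + 330\right) + 449\right) \left(-508\right) = \left(327 + 449\right) \left(-508\right) = 776 \left(-508\right) = -394208$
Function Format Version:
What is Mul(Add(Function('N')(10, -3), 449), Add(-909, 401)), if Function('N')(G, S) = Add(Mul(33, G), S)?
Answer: -394208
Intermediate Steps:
Function('N')(G, S) = Add(S, Mul(33, G))
Mul(Add(Function('N')(10, -3), 449), Add(-909, 401)) = Mul(Add(Add(-3, Mul(33, 10)), 449), Add(-909, 401)) = Mul(Add(Add(-3, 330), 449), -508) = Mul(Add(327, 449), -508) = Mul(776, -508) = -394208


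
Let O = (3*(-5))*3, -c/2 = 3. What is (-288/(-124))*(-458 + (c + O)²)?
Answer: 154296/31 ≈ 4977.3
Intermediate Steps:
c = -6 (c = -2*3 = -6)
O = -45 (O = -15*3 = -45)
(-288/(-124))*(-458 + (c + O)²) = (-288/(-124))*(-458 + (-6 - 45)²) = (-288*(-1/124))*(-458 + (-51)²) = 72*(-458 + 2601)/31 = (72/31)*2143 = 154296/31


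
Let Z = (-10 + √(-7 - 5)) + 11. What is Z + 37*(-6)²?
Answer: 1333 + 2*I*√3 ≈ 1333.0 + 3.4641*I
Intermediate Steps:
Z = 1 + 2*I*√3 (Z = (-10 + √(-12)) + 11 = (-10 + 2*I*√3) + 11 = 1 + 2*I*√3 ≈ 1.0 + 3.4641*I)
Z + 37*(-6)² = (1 + 2*I*√3) + 37*(-6)² = (1 + 2*I*√3) + 37*36 = (1 + 2*I*√3) + 1332 = 1333 + 2*I*√3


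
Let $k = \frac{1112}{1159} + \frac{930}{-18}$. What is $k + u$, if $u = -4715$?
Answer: $- \frac{16570364}{3477} \approx -4765.7$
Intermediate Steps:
$k = - \frac{176309}{3477}$ ($k = 1112 \cdot \frac{1}{1159} + 930 \left(- \frac{1}{18}\right) = \frac{1112}{1159} - \frac{155}{3} = - \frac{176309}{3477} \approx -50.707$)
$k + u = - \frac{176309}{3477} - 4715 = - \frac{16570364}{3477}$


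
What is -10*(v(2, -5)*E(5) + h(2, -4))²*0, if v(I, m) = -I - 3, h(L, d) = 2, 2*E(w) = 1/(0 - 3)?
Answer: 0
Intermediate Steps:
E(w) = -⅙ (E(w) = 1/(2*(0 - 3)) = (½)/(-3) = (½)*(-⅓) = -⅙)
v(I, m) = -3 - I
-10*(v(2, -5)*E(5) + h(2, -4))²*0 = -10*((-3 - 1*2)*(-⅙) + 2)²*0 = -10*((-3 - 2)*(-⅙) + 2)²*0 = -10*(-5*(-⅙) + 2)²*0 = -10*(⅚ + 2)²*0 = -10*(17/6)²*0 = -10*289/36*0 = -1445/18*0 = 0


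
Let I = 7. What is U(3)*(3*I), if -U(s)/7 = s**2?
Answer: -1323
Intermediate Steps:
U(s) = -7*s**2
U(3)*(3*I) = (-7*3**2)*(3*7) = -7*9*21 = -63*21 = -1323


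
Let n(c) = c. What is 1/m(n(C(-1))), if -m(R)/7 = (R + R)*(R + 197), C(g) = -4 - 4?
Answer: 1/21168 ≈ 4.7241e-5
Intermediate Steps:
C(g) = -8
m(R) = -14*R*(197 + R) (m(R) = -7*(R + R)*(R + 197) = -7*2*R*(197 + R) = -14*R*(197 + R))
1/m(n(C(-1))) = 1/(-14*(-8)*(197 - 8)) = 1/(-14*(-8)*189) = 1/21168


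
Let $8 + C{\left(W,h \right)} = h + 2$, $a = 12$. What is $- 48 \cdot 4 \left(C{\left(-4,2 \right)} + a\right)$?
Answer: $-1536$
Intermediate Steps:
$C{\left(W,h \right)} = -6 + h$ ($C{\left(W,h \right)} = -8 + \left(h + 2\right) = -8 + \left(2 + h\right) = -6 + h$)
$- 48 \cdot 4 \left(C{\left(-4,2 \right)} + a\right) = - 48 \cdot 4 \left(\left(-6 + 2\right) + 12\right) = - 48 \cdot 4 \left(-4 + 12\right) = - 48 \cdot 4 \cdot 8 = \left(-48\right) 32 = -1536$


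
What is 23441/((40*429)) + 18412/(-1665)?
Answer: -1678307/173160 ≈ -9.6922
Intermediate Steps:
23441/((40*429)) + 18412/(-1665) = 23441/17160 + 18412*(-1/1665) = 23441*(1/17160) - 18412/1665 = 2131/1560 - 18412/1665 = -1678307/173160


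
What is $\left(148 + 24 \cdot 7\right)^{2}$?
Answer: $99856$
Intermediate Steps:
$\left(148 + 24 \cdot 7\right)^{2} = \left(148 + 168\right)^{2} = 316^{2} = 99856$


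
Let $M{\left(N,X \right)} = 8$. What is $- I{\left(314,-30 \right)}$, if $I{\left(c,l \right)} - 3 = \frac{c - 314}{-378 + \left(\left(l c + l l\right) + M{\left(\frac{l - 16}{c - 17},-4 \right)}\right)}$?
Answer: $-3$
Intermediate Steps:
$I{\left(c,l \right)} = 3 + \frac{-314 + c}{-370 + l^{2} + c l}$ ($I{\left(c,l \right)} = 3 + \frac{c - 314}{-378 + \left(\left(l c + l l\right) + 8\right)} = 3 + \frac{-314 + c}{-378 + \left(\left(c l + l^{2}\right) + 8\right)} = 3 + \frac{-314 + c}{-378 + \left(\left(l^{2} + c l\right) + 8\right)} = 3 + \frac{-314 + c}{-378 + \left(8 + l^{2} + c l\right)} = 3 + \frac{-314 + c}{-370 + l^{2} + c l}$)
$- I{\left(314,-30 \right)} = - \frac{-1424 + 314 + 3 \left(-30\right)^{2} + 3 \cdot 314 \left(-30\right)}{-370 + \left(-30\right)^{2} + 314 \left(-30\right)} = - \frac{-1424 + 314 + 3 \cdot 900 - 28260}{-370 + 900 - 9420} = - \frac{-1424 + 314 + 2700 - 28260}{-8890} = - \frac{\left(-1\right) \left(-26670\right)}{8890} = \left(-1\right) 3 = -3$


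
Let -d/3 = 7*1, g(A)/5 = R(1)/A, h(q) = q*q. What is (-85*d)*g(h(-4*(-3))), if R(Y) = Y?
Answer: 2975/48 ≈ 61.979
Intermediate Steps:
h(q) = q²
g(A) = 5/A (g(A) = 5*(1/A) = 5/A)
d = -21 ≈ -21.000
(-85*d)*g(h(-4*(-3))) = (-85*(-21))*(5/((-4*(-3))²)) = 1785*(5/(12²)) = 1785*(5/144) = 2975/48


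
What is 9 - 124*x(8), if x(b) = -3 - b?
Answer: 1373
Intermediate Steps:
9 - 124*x(8) = 9 - 124*(-3 - 1*8) = 9 - 124*(-3 - 8) = 9 - 124*(-11) = 9 + 1364 = 1373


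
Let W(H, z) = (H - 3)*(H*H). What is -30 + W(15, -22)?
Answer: 2670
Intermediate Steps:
W(H, z) = H**2*(-3 + H) (W(H, z) = (-3 + H)*H**2 = H**2*(-3 + H))
-30 + W(15, -22) = -30 + 15**2*(-3 + 15) = -30 + 225*12 = -30 + 2700 = 2670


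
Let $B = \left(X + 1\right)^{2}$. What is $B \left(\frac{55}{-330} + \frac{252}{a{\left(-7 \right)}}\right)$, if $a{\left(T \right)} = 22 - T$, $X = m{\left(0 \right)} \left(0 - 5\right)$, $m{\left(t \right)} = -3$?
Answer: $\frac{189824}{87} \approx 2181.9$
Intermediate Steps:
$X = 15$ ($X = - 3 \left(0 - 5\right) = \left(-3\right) \left(-5\right) = 15$)
$B = 256$ ($B = \left(15 + 1\right)^{2} = 16^{2} = 256$)
$B \left(\frac{55}{-330} + \frac{252}{a{\left(-7 \right)}}\right) = 256 \left(\frac{55}{-330} + \frac{252}{22 - -7}\right) = 256 \left(55 \left(- \frac{1}{330}\right) + \frac{252}{22 + 7}\right) = 256 \left(- \frac{1}{6} + \frac{252}{29}\right) = 256 \cdot \frac{1483}{174} = \frac{189824}{87}$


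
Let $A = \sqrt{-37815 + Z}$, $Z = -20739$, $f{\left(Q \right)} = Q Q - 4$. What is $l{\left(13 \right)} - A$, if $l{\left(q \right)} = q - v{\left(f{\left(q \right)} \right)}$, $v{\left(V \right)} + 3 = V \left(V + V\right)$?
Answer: $-54434 - 3 i \sqrt{6506} \approx -54434.0 - 241.98 i$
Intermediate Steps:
$f{\left(Q \right)} = -4 + Q^{2}$ ($f{\left(Q \right)} = Q^{2} - 4 = -4 + Q^{2}$)
$v{\left(V \right)} = -3 + 2 V^{2}$ ($v{\left(V \right)} = -3 + V \left(V + V\right) = -3 + V 2 V = -3 + 2 V^{2}$)
$l{\left(q \right)} = 3 + q - 2 \left(-4 + q^{2}\right)^{2}$ ($l{\left(q \right)} = q - \left(-3 + 2 \left(-4 + q^{2}\right)^{2}\right) = 3 + q - 2 \left(-4 + q^{2}\right)^{2}$)
$A = 3 i \sqrt{6506}$ ($A = \sqrt{-37815 - 20739} = \sqrt{-58554} = 3 i \sqrt{6506} \approx 241.98 i$)
$l{\left(13 \right)} - A = \left(3 + 13 - 2 \left(-4 + 13^{2}\right)^{2}\right) - 3 i \sqrt{6506} = \left(3 + 13 - 2 \left(-4 + 169\right)^{2}\right) - 3 i \sqrt{6506} = \left(3 + 13 - 2 \cdot 165^{2}\right) - 3 i \sqrt{6506} = \left(3 + 13 - 54450\right) - 3 i \sqrt{6506} = -54434 - 3 i \sqrt{6506}$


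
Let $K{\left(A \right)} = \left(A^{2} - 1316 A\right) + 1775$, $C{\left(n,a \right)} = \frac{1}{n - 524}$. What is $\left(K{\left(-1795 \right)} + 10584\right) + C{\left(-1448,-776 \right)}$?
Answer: $\frac{11036503087}{1972} \approx 5.5966 \cdot 10^{6}$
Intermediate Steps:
$C{\left(n,a \right)} = \frac{1}{-524 + n}$
$K{\left(A \right)} = 1775 + A^{2} - 1316 A$
$\left(K{\left(-1795 \right)} + 10584\right) + C{\left(-1448,-776 \right)} = \left(\left(1775 + \left(-1795\right)^{2} - -2362220\right) + 10584\right) + \frac{1}{-524 - 1448} = \left(\left(1775 + 3222025 + 2362220\right) + 10584\right) + \frac{1}{-1972} = \left(5586020 + 10584\right) - \frac{1}{1972} = 5596604 - \frac{1}{1972} = \frac{11036503087}{1972}$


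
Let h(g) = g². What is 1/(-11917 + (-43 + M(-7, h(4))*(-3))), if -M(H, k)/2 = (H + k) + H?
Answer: -1/11948 ≈ -8.3696e-5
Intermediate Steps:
M(H, k) = -4*H - 2*k (M(H, k) = -2*((H + k) + H) = -2*(k + 2*H) = -4*H - 2*k)
1/(-11917 + (-43 + M(-7, h(4))*(-3))) = 1/(-11917 + (-43 + (-4*(-7) - 2*4²)*(-3))) = 1/(-11917 + (-43 + (28 - 2*16)*(-3))) = 1/(-11917 + (-43 + (28 - 32)*(-3))) = 1/(-11917 + (-43 - 4*(-3))) = 1/(-11917 + (-43 + 12)) = 1/(-11917 - 31) = 1/(-11948) = -1/11948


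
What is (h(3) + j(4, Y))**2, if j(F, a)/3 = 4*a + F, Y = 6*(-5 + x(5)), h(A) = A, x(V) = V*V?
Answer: 2117025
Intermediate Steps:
x(V) = V**2
Y = 120 (Y = 6*(-5 + 5**2) = 6*(-5 + 25) = 6*20 = 120)
j(F, a) = 3*F + 12*a (j(F, a) = 3*(4*a + F) = 3*(F + 4*a) = 3*F + 12*a)
(h(3) + j(4, Y))**2 = (3 + (3*4 + 12*120))**2 = (3 + (12 + 1440))**2 = (3 + 1452)**2 = 1455**2 = 2117025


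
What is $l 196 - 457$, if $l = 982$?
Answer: $192015$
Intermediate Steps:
$l 196 - 457 = 982 \cdot 196 - 457 = 192472 - 457 = 192015$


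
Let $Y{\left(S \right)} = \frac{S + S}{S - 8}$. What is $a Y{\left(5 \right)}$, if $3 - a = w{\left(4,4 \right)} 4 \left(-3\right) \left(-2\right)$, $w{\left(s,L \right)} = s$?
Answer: $310$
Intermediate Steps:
$Y{\left(S \right)} = \frac{2 S}{-8 + S}$
$a = -93$ ($a = 3 - 4 \cdot 4 \left(-3\right) \left(-2\right) = 3 - 16 \left(-3\right) \left(-2\right) = 3 - \left(-48\right) \left(-2\right) = 3 - 96 = -93$)
$a Y{\left(5 \right)} = - 93 \cdot 2 \cdot 5 \frac{1}{-8 + 5} = - 93 \cdot 2 \cdot 5 \frac{1}{-3} = - 93 \cdot 2 \cdot 5 \left(- \frac{1}{3}\right) = \left(-93\right) \left(- \frac{10}{3}\right) = 310$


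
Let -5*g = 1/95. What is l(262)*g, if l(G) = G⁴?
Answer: -4711998736/475 ≈ -9.9200e+6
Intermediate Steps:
g = -1/475 (g = -⅕/95 = -⅕*1/95 = -1/475 ≈ -0.0021053)
l(262)*g = 262⁴*(-1/475) = 4711998736*(-1/475) = -4711998736/475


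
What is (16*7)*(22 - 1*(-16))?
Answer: 4256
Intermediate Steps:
(16*7)*(22 - 1*(-16)) = 112*(22 + 16) = 112*38 = 4256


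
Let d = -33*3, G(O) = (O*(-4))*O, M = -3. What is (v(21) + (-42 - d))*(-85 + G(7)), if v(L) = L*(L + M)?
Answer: -122235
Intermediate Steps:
v(L) = L*(-3 + L) (v(L) = L*(L - 3) = L*(-3 + L))
G(O) = -4*O² (G(O) = (-4*O)*O = -4*O²)
d = -99
(v(21) + (-42 - d))*(-85 + G(7)) = (21*(-3 + 21) + (-42 - 1*(-99)))*(-85 - 4*7²) = (21*18 + (-42 + 99))*(-85 - 4*49) = (378 + 57)*(-85 - 196) = 435*(-281) = -122235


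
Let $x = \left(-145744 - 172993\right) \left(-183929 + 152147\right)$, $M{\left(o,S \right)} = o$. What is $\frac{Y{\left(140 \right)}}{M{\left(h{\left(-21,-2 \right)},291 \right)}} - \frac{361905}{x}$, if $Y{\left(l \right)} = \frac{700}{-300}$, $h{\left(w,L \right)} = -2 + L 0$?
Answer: $\frac{5909043659}{5065049667} \approx 1.1666$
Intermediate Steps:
$h{\left(w,L \right)} = -2$ ($h{\left(w,L \right)} = -2 + 0 = -2$)
$x = 10130099334$ ($x = \left(-318737\right) \left(-31782\right) = 10130099334$)
$Y{\left(l \right)} = - \frac{7}{3}$ ($Y{\left(l \right)} = 700 \left(- \frac{1}{300}\right) = - \frac{7}{3}$)
$\frac{Y{\left(140 \right)}}{M{\left(h{\left(-21,-2 \right)},291 \right)}} - \frac{361905}{x} = - \frac{7}{3 \left(-2\right)} - \frac{361905}{10130099334} = \left(- \frac{7}{3}\right) \left(- \frac{1}{2}\right) - \frac{120635}{3376699778} = \frac{7}{6} - \frac{120635}{3376699778} = \frac{5909043659}{5065049667}$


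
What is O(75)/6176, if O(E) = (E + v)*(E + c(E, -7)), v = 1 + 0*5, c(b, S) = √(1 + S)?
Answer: 1425/1544 + 19*I*√6/1544 ≈ 0.92293 + 0.030143*I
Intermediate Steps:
v = 1 (v = 1 + 0 = 1)
O(E) = (1 + E)*(E + I*√6) (O(E) = (E + 1)*(E + √(1 - 7)) = (1 + E)*(E + √(-6)) = (1 + E)*(E + I*√6))
O(75)/6176 = (75 + 75² + I*√6 + I*75*√6)/6176 = (75 + 5625 + I*√6 + 75*I*√6)*(1/6176) = (5700 + 76*I*√6)*(1/6176) = 1425/1544 + 19*I*√6/1544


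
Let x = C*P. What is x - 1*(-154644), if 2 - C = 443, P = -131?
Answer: 212415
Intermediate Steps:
C = -441 (C = 2 - 1*443 = 2 - 443 = -441)
x = 57771 (x = -441*(-131) = 57771)
x - 1*(-154644) = 57771 - 1*(-154644) = 57771 + 154644 = 212415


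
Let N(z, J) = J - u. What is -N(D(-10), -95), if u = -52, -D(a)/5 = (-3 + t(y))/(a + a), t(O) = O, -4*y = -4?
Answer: 43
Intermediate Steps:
y = 1 (y = -¼*(-4) = 1)
D(a) = 5/a (D(a) = -5*(-3 + 1)/(a + a) = -(-10)/(2*a) = -(-10)*1/(2*a) = -(-5)/a = 5/a)
N(z, J) = 52 + J (N(z, J) = J - 1*(-52) = J + 52 = 52 + J)
-N(D(-10), -95) = -(52 - 95) = -1*(-43) = 43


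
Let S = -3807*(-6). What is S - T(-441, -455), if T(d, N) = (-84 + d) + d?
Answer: 23808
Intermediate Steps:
T(d, N) = -84 + 2*d
S = 22842
S - T(-441, -455) = 22842 - (-84 + 2*(-441)) = 22842 - (-84 - 882) = 22842 - 1*(-966) = 22842 + 966 = 23808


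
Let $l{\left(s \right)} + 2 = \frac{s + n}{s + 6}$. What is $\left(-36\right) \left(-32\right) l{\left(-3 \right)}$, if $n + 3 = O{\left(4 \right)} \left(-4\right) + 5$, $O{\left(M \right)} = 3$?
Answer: $-7296$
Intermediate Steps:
$n = -10$ ($n = -3 + \left(3 \left(-4\right) + 5\right) = -3 + \left(-12 + 5\right) = -3 - 7 = -10$)
$l{\left(s \right)} = -2 + \frac{-10 + s}{6 + s}$ ($l{\left(s \right)} = -2 + \frac{s - 10}{s + 6} = -2 + \frac{-10 + s}{6 + s}$)
$\left(-36\right) \left(-32\right) l{\left(-3 \right)} = \left(-36\right) \left(-32\right) \frac{-22 - -3}{6 - 3} = 1152 \frac{-22 + 3}{3} = 1152 \cdot \frac{1}{3} \left(-19\right) = 1152 \left(- \frac{19}{3}\right) = -7296$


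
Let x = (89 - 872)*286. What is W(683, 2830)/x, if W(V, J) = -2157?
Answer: 719/74646 ≈ 0.0096321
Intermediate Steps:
x = -223938 (x = -783*286 = -223938)
W(683, 2830)/x = -2157/(-223938) = -2157*(-1/223938) = 719/74646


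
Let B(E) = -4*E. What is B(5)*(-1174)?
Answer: 23480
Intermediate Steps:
B(5)*(-1174) = -4*5*(-1174) = -20*(-1174) = 23480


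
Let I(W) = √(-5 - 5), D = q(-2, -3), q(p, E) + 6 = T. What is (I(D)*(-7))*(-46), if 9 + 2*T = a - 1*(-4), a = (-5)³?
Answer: 322*I*√10 ≈ 1018.3*I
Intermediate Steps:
a = -125
T = -65 (T = -9/2 + (-125 - 1*(-4))/2 = -9/2 + (-125 + 4)/2 = -9/2 + (½)*(-121) = -9/2 - 121/2 = -65)
q(p, E) = -71 (q(p, E) = -6 - 65 = -71)
D = -71
I(W) = I*√10 (I(W) = √(-10) = I*√10)
(I(D)*(-7))*(-46) = ((I*√10)*(-7))*(-46) = -7*I*√10*(-46) = 322*I*√10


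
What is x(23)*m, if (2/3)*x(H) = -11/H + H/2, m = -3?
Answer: -4563/92 ≈ -49.598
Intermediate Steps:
x(H) = -33/(2*H) + 3*H/4 (x(H) = 3*(-11/H + H/2)/2 = 3*(H/2 - 11/H)/2 = -33/(2*H) + 3*H/4)
x(23)*m = ((3/4)*(-22 + 23**2)/23)*(-3) = ((3/4)*(1/23)*(-22 + 529))*(-3) = ((3/4)*(1/23)*507)*(-3) = (1521/92)*(-3) = -4563/92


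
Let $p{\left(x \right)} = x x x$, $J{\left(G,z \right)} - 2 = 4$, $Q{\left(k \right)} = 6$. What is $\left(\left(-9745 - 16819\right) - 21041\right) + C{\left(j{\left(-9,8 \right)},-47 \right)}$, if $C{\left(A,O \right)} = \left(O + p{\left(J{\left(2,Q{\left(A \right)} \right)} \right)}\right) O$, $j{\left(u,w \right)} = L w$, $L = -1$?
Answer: $-55548$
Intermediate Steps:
$J{\left(G,z \right)} = 6$ ($J{\left(G,z \right)} = 2 + 4 = 6$)
$j{\left(u,w \right)} = - w$
$p{\left(x \right)} = x^{3}$ ($p{\left(x \right)} = x^{2} x = x^{3}$)
$C{\left(A,O \right)} = O \left(216 + O\right)$ ($C{\left(A,O \right)} = \left(O + 6^{3}\right) O = \left(O + 216\right) O = \left(216 + O\right) O = O \left(216 + O\right)$)
$\left(\left(-9745 - 16819\right) - 21041\right) + C{\left(j{\left(-9,8 \right)},-47 \right)} = \left(\left(-9745 - 16819\right) - 21041\right) - 47 \left(216 - 47\right) = \left(\left(-9745 - 16819\right) - 21041\right) - 7943 = \left(-26564 - 21041\right) - 7943 = -47605 - 7943 = -55548$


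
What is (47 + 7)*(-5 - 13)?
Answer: -972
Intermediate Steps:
(47 + 7)*(-5 - 13) = 54*(-18) = -972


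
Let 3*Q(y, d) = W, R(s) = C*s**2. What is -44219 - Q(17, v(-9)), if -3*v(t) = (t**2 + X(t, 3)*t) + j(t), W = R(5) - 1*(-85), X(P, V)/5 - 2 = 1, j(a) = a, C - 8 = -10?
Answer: -132692/3 ≈ -44231.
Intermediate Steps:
C = -2 (C = 8 - 10 = -2)
X(P, V) = 15 (X(P, V) = 10 + 5*1 = 10 + 5 = 15)
R(s) = -2*s**2
W = 35 (W = -2*5**2 - 1*(-85) = -2*25 + 85 = -50 + 85 = 35)
v(t) = -16*t/3 - t**2/3 (v(t) = -((t**2 + 15*t) + t)/3 = -(t**2 + 16*t)/3 = -16*t/3 - t**2/3)
Q(y, d) = 35/3 (Q(y, d) = (1/3)*35 = 35/3)
-44219 - Q(17, v(-9)) = -44219 - 1*35/3 = -44219 - 35/3 = -132692/3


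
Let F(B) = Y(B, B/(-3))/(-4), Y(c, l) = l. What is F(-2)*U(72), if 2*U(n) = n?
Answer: -6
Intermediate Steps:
U(n) = n/2
F(B) = B/12 (F(B) = (B/(-3))/(-4) = (B*(-⅓))*(-¼) = -B/3*(-¼) = B/12)
F(-2)*U(72) = ((1/12)*(-2))*((½)*72) = -⅙*36 = -6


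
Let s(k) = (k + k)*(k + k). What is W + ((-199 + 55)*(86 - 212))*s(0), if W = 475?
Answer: 475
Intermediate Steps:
s(k) = 4*k² (s(k) = (2*k)*(2*k) = 4*k²)
W + ((-199 + 55)*(86 - 212))*s(0) = 475 + ((-199 + 55)*(86 - 212))*(4*0²) = 475 + (-144*(-126))*(4*0) = 475 + 18144*0 = 475 + 0 = 475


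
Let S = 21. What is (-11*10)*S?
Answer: -2310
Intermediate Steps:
(-11*10)*S = -11*10*21 = -110*21 = -2310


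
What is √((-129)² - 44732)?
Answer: I*√28091 ≈ 167.6*I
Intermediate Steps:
√((-129)² - 44732) = √(16641 - 44732) = √(-28091) = I*√28091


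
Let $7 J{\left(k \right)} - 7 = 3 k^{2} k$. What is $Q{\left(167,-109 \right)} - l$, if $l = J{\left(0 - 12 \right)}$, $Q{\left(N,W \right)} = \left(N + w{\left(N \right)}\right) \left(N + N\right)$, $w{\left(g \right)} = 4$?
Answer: $\frac{404975}{7} \approx 57854.0$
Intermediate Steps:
$Q{\left(N,W \right)} = 2 N \left(4 + N\right)$ ($Q{\left(N,W \right)} = \left(N + 4\right) \left(N + N\right) = \left(4 + N\right) 2 N = 2 N \left(4 + N\right)$)
$J{\left(k \right)} = 1 + \frac{3 k^{3}}{7}$ ($J{\left(k \right)} = 1 + \frac{3 k^{2} k}{7} = 1 + \frac{3 k^{3}}{7}$)
$l = - \frac{5177}{7}$ ($l = 1 + \frac{3 \left(0 - 12\right)^{3}}{7} = 1 + \frac{3 \left(-12\right)^{3}}{7} = 1 + \frac{3}{7} \left(-1728\right) = 1 - \frac{5184}{7} = - \frac{5177}{7} \approx -739.57$)
$Q{\left(167,-109 \right)} - l = 2 \cdot 167 \left(4 + 167\right) - - \frac{5177}{7} = 2 \cdot 167 \cdot 171 + \frac{5177}{7} = 57114 + \frac{5177}{7} = \frac{404975}{7}$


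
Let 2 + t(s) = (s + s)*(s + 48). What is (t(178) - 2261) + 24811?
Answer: 103004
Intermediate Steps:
t(s) = -2 + 2*s*(48 + s) (t(s) = -2 + (s + s)*(s + 48) = -2 + (2*s)*(48 + s) = -2 + 2*s*(48 + s))
(t(178) - 2261) + 24811 = ((-2 + 2*178² + 96*178) - 2261) + 24811 = ((-2 + 2*31684 + 17088) - 2261) + 24811 = ((-2 + 63368 + 17088) - 2261) + 24811 = (80454 - 2261) + 24811 = 78193 + 24811 = 103004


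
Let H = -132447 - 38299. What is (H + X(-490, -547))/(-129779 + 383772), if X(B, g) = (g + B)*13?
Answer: -184227/253993 ≈ -0.72532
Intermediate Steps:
X(B, g) = 13*B + 13*g (X(B, g) = (B + g)*13 = 13*B + 13*g)
H = -170746
(H + X(-490, -547))/(-129779 + 383772) = (-170746 + (13*(-490) + 13*(-547)))/(-129779 + 383772) = (-170746 + (-6370 - 7111))/253993 = (-170746 - 13481)*(1/253993) = -184227*1/253993 = -184227/253993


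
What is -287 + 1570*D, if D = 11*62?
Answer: 1070453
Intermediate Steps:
D = 682
-287 + 1570*D = -287 + 1570*682 = -287 + 1070740 = 1070453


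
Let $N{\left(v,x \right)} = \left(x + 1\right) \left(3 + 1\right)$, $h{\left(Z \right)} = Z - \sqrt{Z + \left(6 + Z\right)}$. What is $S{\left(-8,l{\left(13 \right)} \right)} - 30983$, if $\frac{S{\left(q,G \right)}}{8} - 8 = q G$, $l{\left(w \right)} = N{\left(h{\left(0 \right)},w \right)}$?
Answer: $-34503$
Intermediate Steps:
$h{\left(Z \right)} = Z - \sqrt{6 + 2 Z}$
$N{\left(v,x \right)} = 4 + 4 x$ ($N{\left(v,x \right)} = \left(1 + x\right) 4 = 4 + 4 x$)
$l{\left(w \right)} = 4 + 4 w$
$S{\left(q,G \right)} = 64 + 8 G q$ ($S{\left(q,G \right)} = 64 + 8 q G = 64 + 8 G q$)
$S{\left(-8,l{\left(13 \right)} \right)} - 30983 = \left(64 + 8 \left(4 + 4 \cdot 13\right) \left(-8\right)\right) - 30983 = \left(64 + 8 \left(4 + 52\right) \left(-8\right)\right) - 30983 = \left(64 + 8 \cdot 56 \left(-8\right)\right) - 30983 = \left(64 - 3584\right) - 30983 = -3520 - 30983 = -34503$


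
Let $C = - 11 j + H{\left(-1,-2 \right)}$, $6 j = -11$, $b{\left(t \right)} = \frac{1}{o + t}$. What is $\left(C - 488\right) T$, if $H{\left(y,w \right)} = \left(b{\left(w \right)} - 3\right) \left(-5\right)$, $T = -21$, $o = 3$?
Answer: $\frac{19229}{2} \approx 9614.5$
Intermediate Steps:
$b{\left(t \right)} = \frac{1}{3 + t}$
$H{\left(y,w \right)} = 15 - \frac{5}{3 + w}$ ($H{\left(y,w \right)} = \left(\frac{1}{3 + w} - 3\right) \left(-5\right) = \left(-3 + \frac{1}{3 + w}\right) \left(-5\right) = 15 - \frac{5}{3 + w}$)
$j = - \frac{11}{6}$ ($j = \frac{1}{6} \left(-11\right) = - \frac{11}{6} \approx -1.8333$)
$C = \frac{181}{6}$ ($C = \left(-11\right) \left(- \frac{11}{6}\right) + \frac{5 \left(8 + 3 \left(-2\right)\right)}{3 - 2} = \frac{121}{6} + \frac{5 \left(8 - 6\right)}{1} = \frac{121}{6} + 5 \cdot 1 \cdot 2 = \frac{121}{6} + 10 = \frac{181}{6} \approx 30.167$)
$\left(C - 488\right) T = \left(\frac{181}{6} - 488\right) \left(-21\right) = \left(- \frac{2747}{6}\right) \left(-21\right) = \frac{19229}{2}$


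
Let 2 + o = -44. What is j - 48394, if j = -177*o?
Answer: -40252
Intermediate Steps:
o = -46 (o = -2 - 44 = -46)
j = 8142 (j = -177*(-46) = 8142)
j - 48394 = 8142 - 48394 = -40252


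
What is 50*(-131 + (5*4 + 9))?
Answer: -5100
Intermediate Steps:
50*(-131 + (5*4 + 9)) = 50*(-131 + (20 + 9)) = 50*(-131 + 29) = 50*(-102) = -5100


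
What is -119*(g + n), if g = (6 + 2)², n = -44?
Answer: -2380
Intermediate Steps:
g = 64 (g = 8² = 64)
-119*(g + n) = -119*(64 - 44) = -119*20 = -2380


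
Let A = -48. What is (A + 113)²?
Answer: 4225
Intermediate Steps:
(A + 113)² = (-48 + 113)² = 65² = 4225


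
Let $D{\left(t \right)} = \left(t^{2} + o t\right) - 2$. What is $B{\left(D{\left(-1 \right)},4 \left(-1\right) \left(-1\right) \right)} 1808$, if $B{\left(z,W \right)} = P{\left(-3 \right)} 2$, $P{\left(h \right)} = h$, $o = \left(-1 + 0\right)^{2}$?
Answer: $-10848$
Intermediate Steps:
$o = 1$ ($o = \left(-1\right)^{2} = 1$)
$D{\left(t \right)} = -2 + t + t^{2}$ ($D{\left(t \right)} = \left(t^{2} + 1 t\right) - 2 = \left(t^{2} + t\right) - 2 = \left(t + t^{2}\right) - 2 = -2 + t + t^{2}$)
$B{\left(z,W \right)} = -6$ ($B{\left(z,W \right)} = \left(-3\right) 2 = -6$)
$B{\left(D{\left(-1 \right)},4 \left(-1\right) \left(-1\right) \right)} 1808 = \left(-6\right) 1808 = -10848$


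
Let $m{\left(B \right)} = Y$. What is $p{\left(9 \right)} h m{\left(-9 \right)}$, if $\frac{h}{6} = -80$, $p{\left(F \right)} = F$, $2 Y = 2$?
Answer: $-4320$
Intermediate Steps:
$Y = 1$ ($Y = \frac{1}{2} \cdot 2 = 1$)
$h = -480$ ($h = 6 \left(-80\right) = -480$)
$m{\left(B \right)} = 1$
$p{\left(9 \right)} h m{\left(-9 \right)} = 9 \left(-480\right) 1 = \left(-4320\right) 1 = -4320$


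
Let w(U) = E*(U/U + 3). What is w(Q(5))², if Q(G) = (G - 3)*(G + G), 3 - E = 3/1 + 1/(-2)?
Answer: 4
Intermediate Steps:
E = ½ (E = 3 - (3/1 + 1/(-2)) = 3 - (3*1 + 1*(-½)) = 3 - (3 - ½) = 3 - 1*5/2 = 3 - 5/2 = ½ ≈ 0.50000)
Q(G) = 2*G*(-3 + G) (Q(G) = (-3 + G)*(2*G) = 2*G*(-3 + G))
w(U) = 2 (w(U) = (U/U + 3)/2 = (1 + 3)/2 = (½)*4 = 2)
w(Q(5))² = 2² = 4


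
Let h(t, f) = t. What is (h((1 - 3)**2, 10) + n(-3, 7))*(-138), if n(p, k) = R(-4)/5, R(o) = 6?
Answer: -3588/5 ≈ -717.60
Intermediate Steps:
n(p, k) = 6/5
(h((1 - 3)**2, 10) + n(-3, 7))*(-138) = ((1 - 3)**2 + 6/5)*(-138) = ((-2)**2 + 6/5)*(-138) = (4 + 6/5)*(-138) = (26/5)*(-138) = -3588/5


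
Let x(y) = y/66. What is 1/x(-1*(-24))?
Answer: 11/4 ≈ 2.7500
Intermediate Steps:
x(y) = y/66 (x(y) = y*(1/66) = y/66)
1/x(-1*(-24)) = 1/((-1*(-24))/66) = 1/((1/66)*24) = 1/(4/11) = 11/4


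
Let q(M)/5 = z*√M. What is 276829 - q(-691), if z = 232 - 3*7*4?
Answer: 276829 - 740*I*√691 ≈ 2.7683e+5 - 19452.0*I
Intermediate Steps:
z = 148 (z = 232 - 21*4 = 232 - 84 = 148)
q(M) = 740*√M (q(M) = 5*(148*√M) = 740*√M)
276829 - q(-691) = 276829 - 740*√(-691) = 276829 - 740*I*√691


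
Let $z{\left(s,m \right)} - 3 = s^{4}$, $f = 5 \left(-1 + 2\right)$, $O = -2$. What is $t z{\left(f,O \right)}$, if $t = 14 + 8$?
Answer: $13816$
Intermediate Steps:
$f = 5$ ($f = 5 \cdot 1 = 5$)
$z{\left(s,m \right)} = 3 + s^{4}$
$t = 22$
$t z{\left(f,O \right)} = 22 \left(3 + 5^{4}\right) = 22 \left(3 + 625\right) = 22 \cdot 628 = 13816$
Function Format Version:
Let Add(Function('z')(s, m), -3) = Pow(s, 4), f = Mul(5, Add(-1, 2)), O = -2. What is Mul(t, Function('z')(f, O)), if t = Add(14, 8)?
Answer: 13816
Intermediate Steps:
f = 5 (f = Mul(5, 1) = 5)
Function('z')(s, m) = Add(3, Pow(s, 4))
t = 22
Mul(t, Function('z')(f, O)) = Mul(22, Add(3, Pow(5, 4))) = Mul(22, Add(3, 625)) = Mul(22, 628) = 13816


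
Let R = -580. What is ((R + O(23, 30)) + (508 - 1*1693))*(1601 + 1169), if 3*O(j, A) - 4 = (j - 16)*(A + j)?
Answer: -4542800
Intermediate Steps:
O(j, A) = 4/3 + (-16 + j)*(A + j)/3 (O(j, A) = 4/3 + ((j - 16)*(A + j))/3 = 4/3 + ((-16 + j)*(A + j))/3 = 4/3 + (-16 + j)*(A + j)/3)
((R + O(23, 30)) + (508 - 1*1693))*(1601 + 1169) = ((-580 + (4/3 - 16/3*30 - 16/3*23 + (1/3)*23**2 + (1/3)*30*23)) + (508 - 1*1693))*(1601 + 1169) = ((-580 + (4/3 - 160 - 368/3 + (1/3)*529 + 230)) + (508 - 1693))*2770 = ((-580 + (4/3 - 160 - 368/3 + 529/3 + 230)) - 1185)*2770 = ((-580 + 125) - 1185)*2770 = (-455 - 1185)*2770 = -1640*2770 = -4542800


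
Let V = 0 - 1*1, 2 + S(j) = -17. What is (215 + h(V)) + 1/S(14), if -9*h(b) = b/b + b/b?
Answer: 36718/171 ≈ 214.73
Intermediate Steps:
S(j) = -19 (S(j) = -2 - 17 = -19)
V = -1 (V = 0 - 1 = -1)
h(b) = -2/9 (h(b) = -(b/b + b/b)/9 = -(1 + 1)/9 = -⅑*2 = -2/9)
(215 + h(V)) + 1/S(14) = (215 - 2/9) + 1/(-19) = 1933/9 - 1/19 = 36718/171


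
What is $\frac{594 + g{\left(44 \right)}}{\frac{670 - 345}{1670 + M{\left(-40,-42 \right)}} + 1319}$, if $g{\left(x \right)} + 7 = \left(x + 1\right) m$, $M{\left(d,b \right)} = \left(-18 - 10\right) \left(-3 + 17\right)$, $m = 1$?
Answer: $\frac{807696}{1686007} \approx 0.47906$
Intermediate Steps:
$M{\left(d,b \right)} = -392$ ($M{\left(d,b \right)} = \left(-28\right) 14 = -392$)
$g{\left(x \right)} = -6 + x$ ($g{\left(x \right)} = -7 + \left(x + 1\right) 1 = -7 + \left(1 + x\right) 1 = -7 + \left(1 + x\right) = -6 + x$)
$\frac{594 + g{\left(44 \right)}}{\frac{670 - 345}{1670 + M{\left(-40,-42 \right)}} + 1319} = \frac{594 + \left(-6 + 44\right)}{\frac{670 - 345}{1670 - 392} + 1319} = \frac{594 + 38}{\frac{325}{1278} + 1319} = \frac{632}{325 \cdot \frac{1}{1278} + 1319} = \frac{632}{\frac{325}{1278} + 1319} = \frac{632}{\frac{1686007}{1278}} = 632 \cdot \frac{1278}{1686007} = \frac{807696}{1686007}$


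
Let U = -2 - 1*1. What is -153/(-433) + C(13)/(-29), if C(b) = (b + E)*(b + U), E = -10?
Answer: -8553/12557 ≈ -0.68113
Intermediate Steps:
U = -3 (U = -2 - 1 = -3)
C(b) = (-10 + b)*(-3 + b) (C(b) = (b - 10)*(b - 3) = (-10 + b)*(-3 + b))
-153/(-433) + C(13)/(-29) = -153/(-433) + (30 + 13² - 13*13)/(-29) = -153*(-1/433) + (30 + 169 - 169)*(-1/29) = 153/433 + 30*(-1/29) = 153/433 - 30/29 = -8553/12557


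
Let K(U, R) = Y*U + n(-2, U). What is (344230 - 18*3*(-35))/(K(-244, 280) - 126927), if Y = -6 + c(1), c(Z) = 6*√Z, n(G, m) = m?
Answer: -346120/127171 ≈ -2.7217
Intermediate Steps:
Y = 0 (Y = -6 + 6*√1 = -6 + 6*1 = -6 + 6 = 0)
K(U, R) = U (K(U, R) = 0*U + U = 0 + U = U)
(344230 - 18*3*(-35))/(K(-244, 280) - 126927) = (344230 - 18*3*(-35))/(-244 - 126927) = (344230 - 54*(-35))/(-127171) = (344230 + 1890)*(-1/127171) = 346120*(-1/127171) = -346120/127171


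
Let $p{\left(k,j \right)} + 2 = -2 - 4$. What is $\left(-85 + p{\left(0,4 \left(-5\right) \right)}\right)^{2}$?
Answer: $8649$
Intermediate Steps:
$p{\left(k,j \right)} = -8$ ($p{\left(k,j \right)} = -2 - 6 = -8$)
$\left(-85 + p{\left(0,4 \left(-5\right) \right)}\right)^{2} = \left(-85 - 8\right)^{2} = \left(-93\right)^{2} = 8649$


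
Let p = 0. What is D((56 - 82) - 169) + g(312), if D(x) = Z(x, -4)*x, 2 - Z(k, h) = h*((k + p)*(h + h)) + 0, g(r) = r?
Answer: -1216878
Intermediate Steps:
Z(k, h) = 2 - 2*k*h**2 (Z(k, h) = 2 - (h*((k + 0)*(h + h)) + 0) = 2 - (h*(k*(2*h)) + 0) = 2 - (h*(2*h*k) + 0) = 2 - (2*k*h**2 + 0) = 2 - 2*k*h**2)
D(x) = x*(2 - 32*x) (D(x) = (2 - 2*x*(-4)**2)*x = (2 - 2*x*16)*x = (2 - 32*x)*x = x*(2 - 32*x))
D((56 - 82) - 169) + g(312) = 2*((56 - 82) - 169)*(1 - 16*((56 - 82) - 169)) + 312 = 2*(-26 - 169)*(1 - 16*(-26 - 169)) + 312 = 2*(-195)*(1 - 16*(-195)) + 312 = 2*(-195)*(1 + 3120) + 312 = 2*(-195)*3121 + 312 = -1217190 + 312 = -1216878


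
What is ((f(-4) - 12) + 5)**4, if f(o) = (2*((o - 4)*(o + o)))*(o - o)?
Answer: 2401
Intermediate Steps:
f(o) = 0 (f(o) = (2*((-4 + o)*(2*o)))*0 = (2*(2*o*(-4 + o)))*0 = (4*o*(-4 + o))*0 = 0)
((f(-4) - 12) + 5)**4 = ((0 - 12) + 5)**4 = (-12 + 5)**4 = (-7)**4 = 2401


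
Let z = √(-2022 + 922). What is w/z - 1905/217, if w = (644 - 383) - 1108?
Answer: -1905/217 + 77*I*√11/10 ≈ -8.7788 + 25.538*I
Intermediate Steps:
z = 10*I*√11 (z = √(-1100) = 10*I*√11 ≈ 33.166*I)
w = -847 (w = 261 - 1108 = -847)
w/z - 1905/217 = -847*(-I*√11/110) - 1905/217 = -(-77)*I*√11/10 - 1905*1/217 = 77*I*√11/10 - 1905/217 = -1905/217 + 77*I*√11/10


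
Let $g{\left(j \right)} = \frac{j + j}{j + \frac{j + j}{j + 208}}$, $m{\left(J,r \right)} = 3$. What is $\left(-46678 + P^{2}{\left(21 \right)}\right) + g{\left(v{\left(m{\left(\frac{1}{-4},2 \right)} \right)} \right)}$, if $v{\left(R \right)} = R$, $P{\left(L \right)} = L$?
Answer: $- \frac{9848059}{213} \approx -46235.0$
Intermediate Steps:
$g{\left(j \right)} = \frac{2 j}{j + \frac{2 j}{208 + j}}$
$\left(-46678 + P^{2}{\left(21 \right)}\right) + g{\left(v{\left(m{\left(\frac{1}{-4},2 \right)} \right)} \right)} = \left(-46678 + 21^{2}\right) + \frac{2 \left(208 + 3\right)}{210 + 3} = \left(-46678 + 441\right) + 2 \cdot \frac{1}{213} \cdot 211 = -46237 + 2 \cdot \frac{1}{213} \cdot 211 = -46237 + \frac{422}{213} = - \frac{9848059}{213}$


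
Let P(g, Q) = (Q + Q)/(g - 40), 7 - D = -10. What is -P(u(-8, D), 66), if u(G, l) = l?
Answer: 132/23 ≈ 5.7391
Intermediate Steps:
D = 17 (D = 7 - 1*(-10) = 7 + 10 = 17)
P(g, Q) = 2*Q/(-40 + g) (P(g, Q) = (2*Q)/(-40 + g) = 2*Q/(-40 + g))
-P(u(-8, D), 66) = -2*66/(-40 + 17) = -2*66/(-23) = -2*66*(-1)/23 = -1*(-132/23) = 132/23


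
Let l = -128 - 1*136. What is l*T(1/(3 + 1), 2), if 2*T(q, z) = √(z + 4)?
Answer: -132*√6 ≈ -323.33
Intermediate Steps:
T(q, z) = √(4 + z)/2 (T(q, z) = √(z + 4)/2 = √(4 + z)/2)
l = -264 (l = -128 - 136 = -264)
l*T(1/(3 + 1), 2) = -132*√(4 + 2) = -132*√6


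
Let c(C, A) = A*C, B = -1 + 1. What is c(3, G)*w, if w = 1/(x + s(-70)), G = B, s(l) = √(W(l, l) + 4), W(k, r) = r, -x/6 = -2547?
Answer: 0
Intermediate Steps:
x = 15282 (x = -6*(-2547) = 15282)
s(l) = √(4 + l) (s(l) = √(l + 4) = √(4 + l))
B = 0
G = 0
w = 1/(15282 + I*√66) (w = 1/(15282 + √(4 - 70)) = 1/(15282 + √(-66)) = 1/(15282 + I*√66) ≈ 6.5436e-5 - 3.48e-8*I)
c(3, G)*w = (0*3)*(2547/38923265 - I*√66/233539590) = 0*(2547/38923265 - I*√66/233539590) = 0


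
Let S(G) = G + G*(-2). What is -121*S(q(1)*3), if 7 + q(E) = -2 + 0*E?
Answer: -3267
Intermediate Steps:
q(E) = -9 (q(E) = -7 + (-2 + 0*E) = -7 + (-2 + 0) = -7 - 2 = -9)
S(G) = -G (S(G) = G - 2*G = -G)
-121*S(q(1)*3) = -(-121)*(-9*3) = -(-121)*(-27) = -121*27 = -3267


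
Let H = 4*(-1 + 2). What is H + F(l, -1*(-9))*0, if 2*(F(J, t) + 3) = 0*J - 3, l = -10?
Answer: 4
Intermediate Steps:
F(J, t) = -9/2 (F(J, t) = -3 + (0*J - 3)/2 = -3 + (0 - 3)/2 = -3 + (1/2)*(-3) = -3 - 3/2 = -9/2)
H = 4 (H = 4*1 = 4)
H + F(l, -1*(-9))*0 = 4 - 9/2*0 = 4 + 0 = 4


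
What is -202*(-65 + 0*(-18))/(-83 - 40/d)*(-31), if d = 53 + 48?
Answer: 41110030/8423 ≈ 4880.7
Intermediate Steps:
d = 101
-202*(-65 + 0*(-18))/(-83 - 40/d)*(-31) = -202*(-65 + 0*(-18))/(-83 - 40/101)*(-31) = -202*(-65 + 0)/(-83 - 40*1/101)*(-31) = -(-13130)/(-83 - 40/101)*(-31) = -(-13130)/(-8423/101)*(-31) = -(-13130)*(-101)/8423*(-31) = -202*6565/8423*(-31) = -1326130/8423*(-31) = 41110030/8423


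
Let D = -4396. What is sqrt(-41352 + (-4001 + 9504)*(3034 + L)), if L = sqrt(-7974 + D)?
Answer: sqrt(16654750 + 5503*I*sqrt(12370)) ≈ 4081.7 + 74.974*I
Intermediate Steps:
L = I*sqrt(12370) (L = sqrt(-7974 - 4396) = sqrt(-12370) = I*sqrt(12370) ≈ 111.22*I)
sqrt(-41352 + (-4001 + 9504)*(3034 + L)) = sqrt(-41352 + (-4001 + 9504)*(3034 + I*sqrt(12370))) = sqrt(-41352 + 5503*(3034 + I*sqrt(12370))) = sqrt(-41352 + (16696102 + 5503*I*sqrt(12370))) = sqrt(16654750 + 5503*I*sqrt(12370))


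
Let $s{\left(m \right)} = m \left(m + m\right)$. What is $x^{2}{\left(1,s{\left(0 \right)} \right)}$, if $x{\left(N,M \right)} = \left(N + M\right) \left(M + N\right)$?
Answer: $1$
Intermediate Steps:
$s{\left(m \right)} = 2 m^{2}$ ($s{\left(m \right)} = m 2 m = 2 m^{2}$)
$x{\left(N,M \right)} = \left(M + N\right)^{2}$ ($x{\left(N,M \right)} = \left(M + N\right) \left(M + N\right) = \left(M + N\right)^{2}$)
$x^{2}{\left(1,s{\left(0 \right)} \right)} = \left(\left(2 \cdot 0^{2} + 1\right)^{2}\right)^{2} = \left(\left(2 \cdot 0 + 1\right)^{2}\right)^{2} = \left(\left(0 + 1\right)^{2}\right)^{2} = \left(1^{2}\right)^{2} = 1^{2} = 1$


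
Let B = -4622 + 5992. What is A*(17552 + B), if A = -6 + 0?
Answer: -113532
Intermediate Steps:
B = 1370
A = -6
A*(17552 + B) = -6*(17552 + 1370) = -6*18922 = -113532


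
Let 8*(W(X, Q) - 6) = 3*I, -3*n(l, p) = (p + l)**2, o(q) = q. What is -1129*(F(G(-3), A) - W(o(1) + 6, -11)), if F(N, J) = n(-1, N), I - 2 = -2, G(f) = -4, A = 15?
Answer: 48547/3 ≈ 16182.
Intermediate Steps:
n(l, p) = -(l + p)**2/3 (n(l, p) = -(p + l)**2/3 = -(l + p)**2/3)
I = 0 (I = 2 - 2 = 0)
F(N, J) = -(-1 + N)**2/3
W(X, Q) = 6 (W(X, Q) = 6 + (3*0)/8 = 6 + (1/8)*0 = 6 + 0 = 6)
-1129*(F(G(-3), A) - W(o(1) + 6, -11)) = -1129*(-(-1 - 4)**2/3 - 1*6) = -1129*(-1/3*(-5)**2 - 6) = -1129*(-1/3*25 - 6) = -1129*(-25/3 - 6) = -1129*(-43/3) = 48547/3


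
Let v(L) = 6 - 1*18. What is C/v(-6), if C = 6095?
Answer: -6095/12 ≈ -507.92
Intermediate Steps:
v(L) = -12 (v(L) = 6 - 18 = -12)
C/v(-6) = 6095/(-12) = 6095*(-1/12) = -6095/12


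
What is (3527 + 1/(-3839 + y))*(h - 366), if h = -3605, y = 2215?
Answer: -22745280437/1624 ≈ -1.4006e+7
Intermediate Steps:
(3527 + 1/(-3839 + y))*(h - 366) = (3527 + 1/(-3839 + 2215))*(-3605 - 366) = (3527 + 1/(-1624))*(-3971) = (3527 - 1/1624)*(-3971) = (5727847/1624)*(-3971) = -22745280437/1624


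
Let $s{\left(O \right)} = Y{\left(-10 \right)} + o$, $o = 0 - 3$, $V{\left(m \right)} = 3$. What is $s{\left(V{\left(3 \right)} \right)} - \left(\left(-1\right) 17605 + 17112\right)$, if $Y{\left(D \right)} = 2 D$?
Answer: $470$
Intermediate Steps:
$o = -3$ ($o = 0 - 3 = -3$)
$s{\left(O \right)} = -23$ ($s{\left(O \right)} = 2 \left(-10\right) - 3 = -20 - 3 = -23$)
$s{\left(V{\left(3 \right)} \right)} - \left(\left(-1\right) 17605 + 17112\right) = -23 - \left(\left(-1\right) 17605 + 17112\right) = -23 - \left(-17605 + 17112\right) = -23 - -493 = -23 + 493 = 470$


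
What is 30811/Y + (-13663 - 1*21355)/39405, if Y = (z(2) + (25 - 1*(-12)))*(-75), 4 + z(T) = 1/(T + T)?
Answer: -115682986/8734775 ≈ -13.244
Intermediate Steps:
z(T) = -4 + 1/(2*T) (z(T) = -4 + 1/(T + T) = -4 + 1/(2*T))
Y = -9975/4 (Y = ((-4 + (½)/2) + (25 - 1*(-12)))*(-75) = ((-4 + (½)*(½)) + (25 + 12))*(-75) = ((-4 + ¼) + 37)*(-75) = (-15/4 + 37)*(-75) = (133/4)*(-75) = -9975/4 ≈ -2493.8)
30811/Y + (-13663 - 1*21355)/39405 = 30811/(-9975/4) + (-13663 - 1*21355)/39405 = 30811*(-4/9975) + (-13663 - 21355)*(1/39405) = -123244/9975 - 35018*1/39405 = -123244/9975 - 35018/39405 = -115682986/8734775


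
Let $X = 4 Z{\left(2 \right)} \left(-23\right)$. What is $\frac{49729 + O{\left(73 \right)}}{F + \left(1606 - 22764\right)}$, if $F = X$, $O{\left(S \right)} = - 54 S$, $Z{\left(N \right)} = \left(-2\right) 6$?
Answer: $- \frac{45787}{20054} \approx -2.2832$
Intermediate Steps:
$Z{\left(N \right)} = -12$
$X = 1104$ ($X = 4 \left(-12\right) \left(-23\right) = \left(-48\right) \left(-23\right) = 1104$)
$F = 1104$
$\frac{49729 + O{\left(73 \right)}}{F + \left(1606 - 22764\right)} = \frac{49729 - 3942}{1104 + \left(1606 - 22764\right)} = \frac{45787}{1104 - 21158} = \frac{45787}{-20054} = 45787 \left(- \frac{1}{20054}\right) = - \frac{45787}{20054}$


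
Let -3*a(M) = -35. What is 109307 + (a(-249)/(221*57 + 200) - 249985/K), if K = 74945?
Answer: 62897996189381/575442699 ≈ 1.0930e+5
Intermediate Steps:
a(M) = 35/3 (a(M) = -⅓*(-35) = 35/3)
109307 + (a(-249)/(221*57 + 200) - 249985/K) = 109307 + (35/(3*(221*57 + 200)) - 249985/74945) = 109307 + (35/(3*(12597 + 200)) - 249985*1/74945) = 109307 + ((35/3)/12797 - 49997/14989) = 109307 + ((35/3)*(1/12797) - 49997/14989) = 109307 + (35/38391 - 49997/14989) = 109307 - 1918910212/575442699 = 62897996189381/575442699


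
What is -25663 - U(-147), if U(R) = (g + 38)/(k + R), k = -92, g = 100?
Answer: -6133319/239 ≈ -25662.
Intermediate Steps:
U(R) = 138/(-92 + R) (U(R) = (100 + 38)/(-92 + R) = 138/(-92 + R))
-25663 - U(-147) = -25663 - 138/(-92 - 147) = -25663 - 138/(-239) = -25663 - 138*(-1)/239 = -25663 - 1*(-138/239) = -25663 + 138/239 = -6133319/239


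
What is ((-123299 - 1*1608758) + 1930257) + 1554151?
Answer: 1752351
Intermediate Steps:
((-123299 - 1*1608758) + 1930257) + 1554151 = ((-123299 - 1608758) + 1930257) + 1554151 = (-1732057 + 1930257) + 1554151 = 198200 + 1554151 = 1752351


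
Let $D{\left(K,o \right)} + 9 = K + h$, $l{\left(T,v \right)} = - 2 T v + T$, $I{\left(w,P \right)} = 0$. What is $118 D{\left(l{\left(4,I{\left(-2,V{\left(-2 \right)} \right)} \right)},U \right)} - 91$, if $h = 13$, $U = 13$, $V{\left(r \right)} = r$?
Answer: $853$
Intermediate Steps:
$l{\left(T,v \right)} = T - 2 T v$ ($l{\left(T,v \right)} = - 2 T v + T = T - 2 T v$)
$D{\left(K,o \right)} = 4 + K$ ($D{\left(K,o \right)} = -9 + \left(K + 13\right) = -9 + \left(13 + K\right) = 4 + K$)
$118 D{\left(l{\left(4,I{\left(-2,V{\left(-2 \right)} \right)} \right)},U \right)} - 91 = 118 \left(4 + 4 \left(1 - 0\right)\right) - 91 = 118 \left(4 + 4 \left(1 + 0\right)\right) - 91 = 118 \left(4 + 4 \cdot 1\right) - 91 = 118 \left(4 + 4\right) - 91 = 118 \cdot 8 - 91 = 944 - 91 = 853$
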